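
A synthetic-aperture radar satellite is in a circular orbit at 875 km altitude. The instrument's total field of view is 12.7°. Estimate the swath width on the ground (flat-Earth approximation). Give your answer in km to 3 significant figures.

Half-angle = 12.7°/2 = 6.35°.
Swath width ≈ 2h·tan(θ/2) = 2 × 875 × tan(6.35°) = 194.7 km.

195 km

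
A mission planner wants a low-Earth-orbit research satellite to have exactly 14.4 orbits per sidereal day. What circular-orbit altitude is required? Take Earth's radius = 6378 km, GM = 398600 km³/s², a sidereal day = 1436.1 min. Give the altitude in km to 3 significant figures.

746 km

Required period T = 86166 / 14.4 = 5983.8 s.
From T = 2π√(a³/μ): a = (μ T²/4π²)^(1/3) = (398600 × 5983.8² / 4π²)^(1/3) = 7124 km.
Altitude h = a − R = 7124 − 6378 = 746 km.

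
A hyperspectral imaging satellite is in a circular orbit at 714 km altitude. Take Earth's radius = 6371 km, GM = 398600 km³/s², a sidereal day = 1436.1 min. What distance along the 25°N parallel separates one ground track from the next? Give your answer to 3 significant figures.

Semi-major axis a = 6371 + 714 = 7085 km. Period T = 2π√(a³/μ) = 2π√(7085³/398600) = 5935.0 s = 98.92 min.
Node shift per orbit = (5935.0/86166) × 360° = 24.80°.
Equatorial spacing = 24.80 × 111.2 km/° = 2757 km.
At 25° latitude, spacing = 2757 × cos(25°) = 2499 km.

2500 km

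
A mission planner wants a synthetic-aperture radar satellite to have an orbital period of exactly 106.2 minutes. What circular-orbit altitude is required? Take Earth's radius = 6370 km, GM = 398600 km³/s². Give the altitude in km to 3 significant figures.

T = 106.2 min = 6372.0 s.
From T = 2π√(a³/μ): a = (μ T²/4π²)^(1/3) = (398600 × 6372.0² / 4π²)^(1/3) = 7429 km.
Altitude h = a − R = 7429 − 6370 = 1059 km.

1060 km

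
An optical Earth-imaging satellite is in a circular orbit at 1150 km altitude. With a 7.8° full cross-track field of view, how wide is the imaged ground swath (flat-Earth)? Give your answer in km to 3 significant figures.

157 km

Half-angle = 7.8°/2 = 3.9°.
Swath width ≈ 2h·tan(θ/2) = 2 × 1150 × tan(3.9°) = 156.8 km.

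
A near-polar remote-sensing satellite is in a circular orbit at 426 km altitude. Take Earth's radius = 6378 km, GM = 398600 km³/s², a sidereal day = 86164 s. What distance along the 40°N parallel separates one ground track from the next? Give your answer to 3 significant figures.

Semi-major axis a = 6378 + 426 = 6804 km. Period T = 2π√(a³/μ) = 2π√(6804³/398600) = 5585.4 s = 93.09 min.
Node shift per orbit = (5585.4/86164) × 360° = 23.34°.
Equatorial spacing = 23.34 × 111.3 km/° = 2598 km.
At 40° latitude, spacing = 2598 × cos(40°) = 1990 km.

1990 km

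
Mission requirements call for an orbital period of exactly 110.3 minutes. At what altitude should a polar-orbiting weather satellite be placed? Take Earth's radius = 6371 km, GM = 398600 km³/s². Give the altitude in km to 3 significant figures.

T = 110.3 min = 6618.0 s.
From T = 2π√(a³/μ): a = (μ T²/4π²)^(1/3) = (398600 × 6618.0² / 4π²)^(1/3) = 7619 km.
Altitude h = a − R = 7619 − 6371 = 1248 km.

1250 km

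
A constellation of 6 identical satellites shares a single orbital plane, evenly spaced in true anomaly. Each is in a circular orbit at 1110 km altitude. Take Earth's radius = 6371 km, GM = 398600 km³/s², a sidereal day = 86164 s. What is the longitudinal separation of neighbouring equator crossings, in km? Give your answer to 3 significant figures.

499 km

Semi-major axis a = 6371 + 1110 = 7481 km. Period T = 2π√(a³/μ) = 2π√(7481³/398600) = 6439.5 s = 107.32 min.
Single-satellite node shift = (6439.5/86164) × 360° = 26.90°.
With 6 satellites evenly phased, successive equator crossings are 26.90/6 = 4.484° apart.
That is 4.484 × 111.2 = 499 km at the equator.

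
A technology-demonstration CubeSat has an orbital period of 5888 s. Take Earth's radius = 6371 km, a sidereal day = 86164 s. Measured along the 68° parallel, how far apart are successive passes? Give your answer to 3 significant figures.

1020 km

Node shift per orbit = (5888.0/86164) × 360° = 24.60°.
Equatorial spacing = 24.60 × 111.2 km/° = 2735 km.
At 68° latitude, spacing = 2735 × cos(68°) = 1025 km.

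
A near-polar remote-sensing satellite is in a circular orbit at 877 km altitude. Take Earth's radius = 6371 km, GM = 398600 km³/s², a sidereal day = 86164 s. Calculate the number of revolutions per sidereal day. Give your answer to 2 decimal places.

14.03

Semi-major axis a = 6371 + 877 = 7248 km. Period T = 2π√(a³/μ) = 2π√(7248³/398600) = 6141.0 s = 102.35 min.
Orbits per sidereal day = 86164 / 6141.0 = 14.031.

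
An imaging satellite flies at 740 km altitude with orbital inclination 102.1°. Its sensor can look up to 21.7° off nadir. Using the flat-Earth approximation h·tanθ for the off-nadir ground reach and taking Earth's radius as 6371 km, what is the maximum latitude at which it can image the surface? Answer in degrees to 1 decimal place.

Retrograde orbit: the ground track reaches ±(180° − i) = ±(180 − 102.1) = ±77.9°.
Sensor half-swath on the ground ≈ 740·tan(21.7°) = 294 km = 2.65° of latitude.
Maximum observable latitude ≈ 77.9 + 2.65 = 80.5°.

80.5°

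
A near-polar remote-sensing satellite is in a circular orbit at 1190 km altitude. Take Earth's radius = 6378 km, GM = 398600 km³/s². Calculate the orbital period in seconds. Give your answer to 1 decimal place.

Semi-major axis a = 6378 + 1190 = 7568 km. Period T = 2π√(a³/μ) = 2π√(7568³/398600) = 6552.1 s = 109.20 min.

6552.1 seconds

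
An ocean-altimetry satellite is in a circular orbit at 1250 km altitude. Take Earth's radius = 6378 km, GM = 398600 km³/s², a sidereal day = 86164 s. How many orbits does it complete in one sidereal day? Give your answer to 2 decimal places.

13.00

Semi-major axis a = 6378 + 1250 = 7628 km. Period T = 2π√(a³/μ) = 2π√(7628³/398600) = 6630.2 s = 110.50 min.
Orbits per sidereal day = 86164 / 6630.2 = 12.996.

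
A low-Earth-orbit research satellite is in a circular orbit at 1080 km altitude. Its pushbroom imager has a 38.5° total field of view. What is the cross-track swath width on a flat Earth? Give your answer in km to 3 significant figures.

754 km

Half-angle = 38.5°/2 = 19.25°.
Swath width ≈ 2h·tan(θ/2) = 2 × 1080 × tan(19.25°) = 754.3 km.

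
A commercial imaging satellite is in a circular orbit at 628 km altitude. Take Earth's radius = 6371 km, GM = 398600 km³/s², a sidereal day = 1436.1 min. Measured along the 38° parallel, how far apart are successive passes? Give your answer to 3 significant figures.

Semi-major axis a = 6371 + 628 = 6999 km. Period T = 2π√(a³/μ) = 2π√(6999³/398600) = 5827.3 s = 97.12 min.
Node shift per orbit = (5827.3/86166) × 360° = 24.35°.
Equatorial spacing = 24.35 × 111.2 km/° = 2707 km.
At 38° latitude, spacing = 2707 × cos(38°) = 2133 km.

2130 km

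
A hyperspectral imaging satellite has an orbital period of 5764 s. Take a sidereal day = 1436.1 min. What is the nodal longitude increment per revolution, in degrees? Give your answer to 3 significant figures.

24.1°

During one orbit Earth rotates (5764.0 / 86166) × 360° = 24.08°.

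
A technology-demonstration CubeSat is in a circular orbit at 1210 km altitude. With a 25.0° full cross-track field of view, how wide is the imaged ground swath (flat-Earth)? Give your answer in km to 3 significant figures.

Half-angle = 25.0°/2 = 12.5°.
Swath width ≈ 2h·tan(θ/2) = 2 × 1210 × tan(12.5°) = 536.5 km.

537 km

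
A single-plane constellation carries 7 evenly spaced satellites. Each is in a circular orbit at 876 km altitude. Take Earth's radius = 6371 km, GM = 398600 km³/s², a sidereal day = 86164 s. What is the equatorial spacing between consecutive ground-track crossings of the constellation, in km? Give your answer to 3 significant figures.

Semi-major axis a = 6371 + 876 = 7247 km. Period T = 2π√(a³/μ) = 2π√(7247³/398600) = 6139.7 s = 102.33 min.
Single-satellite node shift = (6139.7/86164) × 360° = 25.65°.
With 7 satellites evenly phased, successive equator crossings are 25.65/7 = 3.665° apart.
That is 3.665 × 111.2 = 407 km at the equator.

407 km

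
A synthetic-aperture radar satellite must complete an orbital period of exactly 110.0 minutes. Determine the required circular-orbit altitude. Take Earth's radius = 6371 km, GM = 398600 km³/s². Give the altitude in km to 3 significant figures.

T = 110.0 min = 6600.0 s.
From T = 2π√(a³/μ): a = (μ T²/4π²)^(1/3) = (398600 × 6600.0² / 4π²)^(1/3) = 7605 km.
Altitude h = a − R = 7605 − 6371 = 1234 km.

1230 km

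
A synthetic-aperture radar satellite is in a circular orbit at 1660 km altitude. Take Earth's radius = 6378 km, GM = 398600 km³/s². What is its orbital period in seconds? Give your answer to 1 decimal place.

7171.9 seconds

Semi-major axis a = 6378 + 1660 = 8038 km. Period T = 2π√(a³/μ) = 2π√(8038³/398600) = 7171.9 s = 119.53 min.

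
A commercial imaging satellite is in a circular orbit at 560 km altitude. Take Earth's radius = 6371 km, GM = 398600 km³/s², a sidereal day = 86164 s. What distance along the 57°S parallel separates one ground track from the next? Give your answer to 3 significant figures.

Semi-major axis a = 6371 + 560 = 6931 km. Period T = 2π√(a³/μ) = 2π√(6931³/398600) = 5742.6 s = 95.71 min.
Node shift per orbit = (5742.6/86164) × 360° = 23.99°.
Equatorial spacing = 23.99 × 111.2 km/° = 2668 km.
At 57° latitude, spacing = 2668 × cos(57°) = 1453 km.

1450 km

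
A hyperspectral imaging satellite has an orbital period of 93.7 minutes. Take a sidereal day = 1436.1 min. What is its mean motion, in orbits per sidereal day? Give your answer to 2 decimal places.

T = 93.7 min = 5622.0 s.
Orbits per sidereal day = 86166 / 5622.0 = 15.327.

15.33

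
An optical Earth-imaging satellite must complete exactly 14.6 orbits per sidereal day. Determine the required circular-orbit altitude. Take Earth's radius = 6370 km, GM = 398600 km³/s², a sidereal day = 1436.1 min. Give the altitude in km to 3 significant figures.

689 km

Required period T = 86166 / 14.6 = 5901.8 s.
From T = 2π√(a³/μ): a = (μ T²/4π²)^(1/3) = (398600 × 5901.8² / 4π²)^(1/3) = 7059 km.
Altitude h = a − R = 7059 − 6370 = 689 km.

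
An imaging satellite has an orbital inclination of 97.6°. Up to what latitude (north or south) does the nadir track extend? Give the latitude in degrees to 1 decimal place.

82.4°

Retrograde orbit: the ground track reaches ±(180° − i) = ±(180 − 97.6) = ±82.4°.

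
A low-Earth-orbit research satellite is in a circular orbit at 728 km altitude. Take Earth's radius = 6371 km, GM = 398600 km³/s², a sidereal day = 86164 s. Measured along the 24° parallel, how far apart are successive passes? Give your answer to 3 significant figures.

2530 km

Semi-major axis a = 6371 + 728 = 7099 km. Period T = 2π√(a³/μ) = 2π√(7099³/398600) = 5952.6 s = 99.21 min.
Node shift per orbit = (5952.6/86164) × 360° = 24.87°.
Equatorial spacing = 24.87 × 111.2 km/° = 2765 km.
At 24° latitude, spacing = 2765 × cos(24°) = 2526 km.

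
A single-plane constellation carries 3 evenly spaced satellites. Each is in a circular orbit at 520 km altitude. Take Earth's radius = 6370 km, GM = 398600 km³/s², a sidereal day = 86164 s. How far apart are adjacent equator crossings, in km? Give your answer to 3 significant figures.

Semi-major axis a = 6370 + 520 = 6890 km. Period T = 2π√(a³/μ) = 2π√(6890³/398600) = 5691.7 s = 94.86 min.
Single-satellite node shift = (5691.7/86164) × 360° = 23.78°.
With 3 satellites evenly phased, successive equator crossings are 23.78/3 = 7.927° apart.
That is 7.927 × 111.2 = 881 km at the equator.

881 km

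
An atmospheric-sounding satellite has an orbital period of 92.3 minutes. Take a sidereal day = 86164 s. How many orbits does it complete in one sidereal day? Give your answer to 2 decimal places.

T = 92.3 min = 5538.0 s.
Orbits per sidereal day = 86164 / 5538.0 = 15.559.

15.56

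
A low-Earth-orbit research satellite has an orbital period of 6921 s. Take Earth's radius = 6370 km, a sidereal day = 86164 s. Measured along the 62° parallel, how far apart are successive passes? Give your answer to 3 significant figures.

1510 km

Node shift per orbit = (6921.0/86164) × 360° = 28.92°.
Equatorial spacing = 28.92 × 111.2 km/° = 3215 km.
At 62° latitude, spacing = 3215 × cos(62°) = 1509 km.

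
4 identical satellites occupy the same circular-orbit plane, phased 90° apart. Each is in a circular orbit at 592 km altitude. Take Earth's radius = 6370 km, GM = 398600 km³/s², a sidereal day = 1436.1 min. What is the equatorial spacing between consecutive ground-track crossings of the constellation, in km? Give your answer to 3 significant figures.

671 km

Semi-major axis a = 6370 + 592 = 6962 km. Period T = 2π√(a³/μ) = 2π√(6962³/398600) = 5781.1 s = 96.35 min.
Single-satellite node shift = (5781.1/86166) × 360° = 24.15°.
With 4 satellites evenly phased, successive equator crossings are 24.15/4 = 6.038° apart.
That is 6.038 × 111.2 = 671 km at the equator.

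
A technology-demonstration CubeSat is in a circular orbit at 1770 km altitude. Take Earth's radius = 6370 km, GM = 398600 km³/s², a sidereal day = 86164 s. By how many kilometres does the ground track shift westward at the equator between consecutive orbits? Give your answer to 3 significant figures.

3400 km

Semi-major axis a = 6370 + 1770 = 8140 km. Period T = 2π√(a³/μ) = 2π√(8140³/398600) = 7308.8 s = 121.81 min.
During one orbit Earth rotates (7308.8 / 86164) × 360° = 30.54°.
At the equator that is 30.54° × (2π·6370/360) km/° = 30.54 × 111.2 = 3395 km.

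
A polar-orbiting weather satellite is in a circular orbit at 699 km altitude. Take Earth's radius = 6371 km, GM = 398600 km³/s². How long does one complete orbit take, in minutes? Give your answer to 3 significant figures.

Semi-major axis a = 6371 + 699 = 7070 km. Period T = 2π√(a³/μ) = 2π√(7070³/398600) = 5916.2 s = 98.60 min.

98.6 min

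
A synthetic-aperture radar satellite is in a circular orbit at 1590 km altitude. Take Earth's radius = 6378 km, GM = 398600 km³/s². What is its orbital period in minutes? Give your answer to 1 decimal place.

Semi-major axis a = 6378 + 1590 = 7968 km. Period T = 2π√(a³/μ) = 2π√(7968³/398600) = 7078.4 s = 117.97 min.

118.0 min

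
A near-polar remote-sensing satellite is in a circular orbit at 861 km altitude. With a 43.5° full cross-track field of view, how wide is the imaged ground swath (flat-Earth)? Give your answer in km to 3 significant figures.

687 km

Half-angle = 43.5°/2 = 21.75°.
Swath width ≈ 2h·tan(θ/2) = 2 × 861 × tan(21.75°) = 687.0 km.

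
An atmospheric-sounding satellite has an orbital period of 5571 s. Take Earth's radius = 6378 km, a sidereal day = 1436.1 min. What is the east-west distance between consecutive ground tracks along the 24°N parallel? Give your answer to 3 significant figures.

2370 km

Node shift per orbit = (5571.0/86166) × 360° = 23.28°.
Equatorial spacing = 23.28 × 111.3 km/° = 2591 km.
At 24° latitude, spacing = 2591 × cos(24°) = 2367 km.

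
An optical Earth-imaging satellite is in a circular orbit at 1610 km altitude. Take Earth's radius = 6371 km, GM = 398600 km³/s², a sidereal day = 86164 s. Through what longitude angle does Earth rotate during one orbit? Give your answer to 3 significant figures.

Semi-major axis a = 6371 + 1610 = 7981 km. Period T = 2π√(a³/μ) = 2π√(7981³/398600) = 7095.7 s = 118.26 min.
During one orbit Earth rotates (7095.7 / 86164) × 360° = 29.65°.

29.6°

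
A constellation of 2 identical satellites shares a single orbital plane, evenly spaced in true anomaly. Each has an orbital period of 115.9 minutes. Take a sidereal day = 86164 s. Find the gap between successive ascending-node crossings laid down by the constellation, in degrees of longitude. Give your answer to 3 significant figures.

14.5°

T = 115.9 min = 6954.0 s.
Single-satellite node shift = (6954.0/86164) × 360° = 29.05°.
With 2 satellites evenly phased, successive equator crossings are 29.05/2 = 14.527° apart.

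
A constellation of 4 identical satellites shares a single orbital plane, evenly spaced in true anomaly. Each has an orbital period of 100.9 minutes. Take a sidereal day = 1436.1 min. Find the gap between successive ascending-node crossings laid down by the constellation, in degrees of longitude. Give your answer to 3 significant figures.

6.32°

T = 100.9 min = 6054.0 s.
Single-satellite node shift = (6054.0/86166) × 360° = 25.29°.
With 4 satellites evenly phased, successive equator crossings are 25.29/4 = 6.323° apart.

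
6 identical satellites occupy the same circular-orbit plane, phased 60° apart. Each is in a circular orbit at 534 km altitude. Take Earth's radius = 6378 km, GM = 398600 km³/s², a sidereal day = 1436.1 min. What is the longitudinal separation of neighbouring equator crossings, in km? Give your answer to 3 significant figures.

Semi-major axis a = 6378 + 534 = 6912 km. Period T = 2π√(a³/μ) = 2π√(6912³/398600) = 5719.0 s = 95.32 min.
Single-satellite node shift = (5719.0/86166) × 360° = 23.89°.
With 6 satellites evenly phased, successive equator crossings are 23.89/6 = 3.982° apart.
That is 3.982 × 111.3 = 443 km at the equator.

443 km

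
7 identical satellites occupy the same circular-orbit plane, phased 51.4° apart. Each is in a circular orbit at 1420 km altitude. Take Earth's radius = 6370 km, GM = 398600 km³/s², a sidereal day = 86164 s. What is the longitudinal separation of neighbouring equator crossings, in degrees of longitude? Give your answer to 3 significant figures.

4.08°

Semi-major axis a = 6370 + 1420 = 7790 km. Period T = 2π√(a³/μ) = 2π√(7790³/398600) = 6842.5 s = 114.04 min.
Single-satellite node shift = (6842.5/86164) × 360° = 28.59°.
With 7 satellites evenly phased, successive equator crossings are 28.59/7 = 4.084° apart.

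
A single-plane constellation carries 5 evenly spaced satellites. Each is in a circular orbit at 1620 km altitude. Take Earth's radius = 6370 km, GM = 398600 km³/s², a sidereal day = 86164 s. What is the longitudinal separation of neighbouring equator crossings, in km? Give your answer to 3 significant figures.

Semi-major axis a = 6370 + 1620 = 7990 km. Period T = 2π√(a³/μ) = 2π√(7990³/398600) = 7107.7 s = 118.46 min.
Single-satellite node shift = (7107.7/86164) × 360° = 29.70°.
With 5 satellites evenly phased, successive equator crossings are 29.70/5 = 5.939° apart.
That is 5.939 × 111.2 = 660 km at the equator.

660 km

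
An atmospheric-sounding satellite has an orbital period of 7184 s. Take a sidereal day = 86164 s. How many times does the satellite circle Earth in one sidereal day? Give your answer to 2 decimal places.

11.99

Orbits per sidereal day = 86164 / 7184.0 = 11.994.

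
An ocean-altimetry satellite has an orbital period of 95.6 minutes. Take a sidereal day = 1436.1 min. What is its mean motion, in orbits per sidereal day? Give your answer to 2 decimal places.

15.02

T = 95.6 min = 5736.0 s.
Orbits per sidereal day = 86166 / 5736.0 = 15.022.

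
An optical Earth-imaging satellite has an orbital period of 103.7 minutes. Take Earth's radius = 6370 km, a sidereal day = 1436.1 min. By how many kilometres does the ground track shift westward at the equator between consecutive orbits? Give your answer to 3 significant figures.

2890 km

T = 103.7 min = 6222.0 s.
During one orbit Earth rotates (6222.0 / 86166) × 360° = 26.00°.
At the equator that is 26.00° × (2π·6370/360) km/° = 26.00 × 111.2 = 2890 km.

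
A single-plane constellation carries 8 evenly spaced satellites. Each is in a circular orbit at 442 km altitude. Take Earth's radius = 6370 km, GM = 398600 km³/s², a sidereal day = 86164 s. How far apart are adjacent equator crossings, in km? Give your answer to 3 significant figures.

325 km

Semi-major axis a = 6370 + 442 = 6812 km. Period T = 2π√(a³/μ) = 2π√(6812³/398600) = 5595.3 s = 93.25 min.
Single-satellite node shift = (5595.3/86164) × 360° = 23.38°.
With 8 satellites evenly phased, successive equator crossings are 23.38/8 = 2.922° apart.
That is 2.922 × 111.2 = 325 km at the equator.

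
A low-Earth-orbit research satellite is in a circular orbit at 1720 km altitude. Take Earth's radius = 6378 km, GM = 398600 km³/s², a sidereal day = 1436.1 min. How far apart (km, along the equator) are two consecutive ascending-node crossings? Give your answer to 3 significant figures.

3370 km

Semi-major axis a = 6378 + 1720 = 8098 km. Period T = 2π√(a³/μ) = 2π√(8098³/398600) = 7252.3 s = 120.87 min.
During one orbit Earth rotates (7252.3 / 86166) × 360° = 30.30°.
At the equator that is 30.30° × (2π·6378/360) km/° = 30.30 × 111.3 = 3373 km.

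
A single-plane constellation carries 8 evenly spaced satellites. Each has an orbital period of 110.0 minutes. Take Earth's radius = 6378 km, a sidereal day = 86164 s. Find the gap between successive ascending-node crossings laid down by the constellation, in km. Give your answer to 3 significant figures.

T = 110.0 min = 6600.0 s.
Single-satellite node shift = (6600.0/86164) × 360° = 27.58°.
With 8 satellites evenly phased, successive equator crossings are 27.58/8 = 3.447° apart.
That is 3.447 × 111.3 = 384 km at the equator.

384 km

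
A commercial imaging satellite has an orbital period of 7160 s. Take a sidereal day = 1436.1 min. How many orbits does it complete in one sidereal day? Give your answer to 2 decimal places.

Orbits per sidereal day = 86166 / 7160.0 = 12.034.

12.03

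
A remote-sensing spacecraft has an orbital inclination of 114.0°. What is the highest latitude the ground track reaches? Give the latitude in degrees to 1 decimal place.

Retrograde orbit: the ground track reaches ±(180° − i) = ±(180 − 114.0) = ±66.0°.

66.0°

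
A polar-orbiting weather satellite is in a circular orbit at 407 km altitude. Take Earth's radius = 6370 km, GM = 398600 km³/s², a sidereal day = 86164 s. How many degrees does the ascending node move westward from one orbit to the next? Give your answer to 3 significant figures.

23.2°

Semi-major axis a = 6370 + 407 = 6777 km. Period T = 2π√(a³/μ) = 2π√(6777³/398600) = 5552.2 s = 92.54 min.
During one orbit Earth rotates (5552.2 / 86164) × 360° = 23.20°.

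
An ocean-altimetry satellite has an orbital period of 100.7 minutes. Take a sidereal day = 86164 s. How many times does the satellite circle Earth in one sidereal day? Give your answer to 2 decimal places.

T = 100.7 min = 6042.0 s.
Orbits per sidereal day = 86164 / 6042.0 = 14.261.

14.26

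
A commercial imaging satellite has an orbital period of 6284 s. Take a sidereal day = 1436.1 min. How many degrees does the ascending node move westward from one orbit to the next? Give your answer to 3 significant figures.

26.3°

During one orbit Earth rotates (6284.0 / 86166) × 360° = 26.25°.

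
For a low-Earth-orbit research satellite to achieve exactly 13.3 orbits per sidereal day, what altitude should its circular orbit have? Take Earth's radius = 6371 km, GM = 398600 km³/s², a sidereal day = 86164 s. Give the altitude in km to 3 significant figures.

1140 km

Required period T = 86164 / 13.3 = 6478.5 s.
From T = 2π√(a³/μ): a = (μ T²/4π²)^(1/3) = (398600 × 6478.5² / 4π²)^(1/3) = 7511 km.
Altitude h = a − R = 7511 − 6371 = 1140 km.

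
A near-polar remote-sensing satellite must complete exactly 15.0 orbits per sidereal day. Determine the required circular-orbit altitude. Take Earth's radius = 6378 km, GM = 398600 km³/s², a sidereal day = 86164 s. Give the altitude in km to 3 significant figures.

Required period T = 86164 / 15.0 = 5744.3 s.
From T = 2π√(a³/μ): a = (μ T²/4π²)^(1/3) = (398600 × 5744.3² / 4π²)^(1/3) = 6932 km.
Altitude h = a − R = 6932 − 6378 = 554 km.

554 km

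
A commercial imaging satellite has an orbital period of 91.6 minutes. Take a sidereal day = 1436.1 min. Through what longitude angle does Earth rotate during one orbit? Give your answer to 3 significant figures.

23.0°

T = 91.6 min = 5496.0 s.
During one orbit Earth rotates (5496.0 / 86166) × 360° = 22.96°.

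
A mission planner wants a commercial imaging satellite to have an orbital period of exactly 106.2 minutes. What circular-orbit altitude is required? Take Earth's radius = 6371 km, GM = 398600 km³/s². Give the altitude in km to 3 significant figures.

1060 km

T = 106.2 min = 6372.0 s.
From T = 2π√(a³/μ): a = (μ T²/4π²)^(1/3) = (398600 × 6372.0² / 4π²)^(1/3) = 7429 km.
Altitude h = a − R = 7429 − 6371 = 1058 km.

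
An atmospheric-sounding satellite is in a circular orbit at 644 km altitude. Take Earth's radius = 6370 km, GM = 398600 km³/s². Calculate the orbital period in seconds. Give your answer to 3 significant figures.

5850 seconds

Semi-major axis a = 6370 + 644 = 7014 km. Period T = 2π√(a³/μ) = 2π√(7014³/398600) = 5846.0 s = 97.43 min.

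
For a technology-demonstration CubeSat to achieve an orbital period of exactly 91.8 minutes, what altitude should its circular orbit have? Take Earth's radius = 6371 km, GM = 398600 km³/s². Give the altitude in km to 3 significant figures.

T = 91.8 min = 5508.0 s.
From T = 2π√(a³/μ): a = (μ T²/4π²)^(1/3) = (398600 × 5508.0² / 4π²)^(1/3) = 6741 km.
Altitude h = a − R = 6741 − 6371 = 370 km.

370 km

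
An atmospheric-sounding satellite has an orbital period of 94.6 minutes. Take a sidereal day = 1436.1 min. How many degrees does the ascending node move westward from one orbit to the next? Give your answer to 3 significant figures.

23.7°

T = 94.6 min = 5676.0 s.
During one orbit Earth rotates (5676.0 / 86166) × 360° = 23.71°.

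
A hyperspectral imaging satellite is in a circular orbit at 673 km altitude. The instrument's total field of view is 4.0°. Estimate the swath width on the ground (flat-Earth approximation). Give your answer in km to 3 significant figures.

47.0 km

Half-angle = 4.0°/2 = 2°.
Swath width ≈ 2h·tan(θ/2) = 2 × 673 × tan(2°) = 47.0 km.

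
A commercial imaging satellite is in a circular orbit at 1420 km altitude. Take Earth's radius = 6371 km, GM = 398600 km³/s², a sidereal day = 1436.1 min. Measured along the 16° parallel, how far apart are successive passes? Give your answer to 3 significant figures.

Semi-major axis a = 6371 + 1420 = 7791 km. Period T = 2π√(a³/μ) = 2π√(7791³/398600) = 6843.9 s = 114.06 min.
Node shift per orbit = (6843.9/86166) × 360° = 28.59°.
Equatorial spacing = 28.59 × 111.2 km/° = 3179 km.
At 16° latitude, spacing = 3179 × cos(16°) = 3056 km.

3060 km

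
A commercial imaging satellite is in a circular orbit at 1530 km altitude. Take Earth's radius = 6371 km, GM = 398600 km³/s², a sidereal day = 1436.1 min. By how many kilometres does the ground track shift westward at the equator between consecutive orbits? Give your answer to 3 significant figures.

Semi-major axis a = 6371 + 1530 = 7901 km. Period T = 2π√(a³/μ) = 2π√(7901³/398600) = 6989.3 s = 116.49 min.
During one orbit Earth rotates (6989.3 / 86166) × 360° = 29.20°.
At the equator that is 29.20° × (2π·6371/360) km/° = 29.20 × 111.2 = 3247 km.

3250 km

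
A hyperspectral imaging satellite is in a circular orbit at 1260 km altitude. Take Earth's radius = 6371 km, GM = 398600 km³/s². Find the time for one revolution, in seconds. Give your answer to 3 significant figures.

Semi-major axis a = 6371 + 1260 = 7631 km. Period T = 2π√(a³/μ) = 2π√(7631³/398600) = 6634.1 s = 110.57 min.

6630 seconds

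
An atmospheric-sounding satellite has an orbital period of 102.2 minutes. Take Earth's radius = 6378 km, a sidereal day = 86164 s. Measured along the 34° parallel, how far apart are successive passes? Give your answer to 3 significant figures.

2360 km

T = 102.2 min = 6132.0 s.
Node shift per orbit = (6132.0/86164) × 360° = 25.62°.
Equatorial spacing = 25.62 × 111.3 km/° = 2852 km.
At 34° latitude, spacing = 2852 × cos(34°) = 2364 km.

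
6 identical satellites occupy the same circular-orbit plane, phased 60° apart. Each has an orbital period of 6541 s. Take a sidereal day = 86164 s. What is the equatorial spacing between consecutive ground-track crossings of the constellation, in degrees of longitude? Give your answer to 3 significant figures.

4.55°

Single-satellite node shift = (6541.0/86164) × 360° = 27.33°.
With 6 satellites evenly phased, successive equator crossings are 27.33/6 = 4.555° apart.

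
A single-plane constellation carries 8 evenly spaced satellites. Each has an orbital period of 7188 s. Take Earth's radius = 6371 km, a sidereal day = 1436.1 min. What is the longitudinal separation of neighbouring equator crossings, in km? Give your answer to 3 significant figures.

417 km

Single-satellite node shift = (7188.0/86166) × 360° = 30.03°.
With 8 satellites evenly phased, successive equator crossings are 30.03/8 = 3.754° apart.
That is 3.754 × 111.2 = 417 km at the equator.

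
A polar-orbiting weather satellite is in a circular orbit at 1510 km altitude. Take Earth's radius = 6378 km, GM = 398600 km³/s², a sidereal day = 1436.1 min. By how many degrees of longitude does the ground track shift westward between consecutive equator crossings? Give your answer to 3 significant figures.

Semi-major axis a = 6378 + 1510 = 7888 km. Period T = 2π√(a³/μ) = 2π√(7888³/398600) = 6972.1 s = 116.20 min.
During one orbit Earth rotates (6972.1 / 86166) × 360° = 29.13°.

29.1°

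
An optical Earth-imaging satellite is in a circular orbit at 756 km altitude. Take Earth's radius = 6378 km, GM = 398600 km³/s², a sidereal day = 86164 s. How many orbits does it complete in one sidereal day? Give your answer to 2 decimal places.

Semi-major axis a = 6378 + 756 = 7134 km. Period T = 2π√(a³/μ) = 2π√(7134³/398600) = 5996.7 s = 99.94 min.
Orbits per sidereal day = 86164 / 5996.7 = 14.369.

14.37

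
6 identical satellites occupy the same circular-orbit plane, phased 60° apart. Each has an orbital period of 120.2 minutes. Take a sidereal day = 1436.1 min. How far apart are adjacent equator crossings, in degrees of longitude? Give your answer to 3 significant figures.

T = 120.2 min = 7212.0 s.
Single-satellite node shift = (7212.0/86166) × 360° = 30.13°.
With 6 satellites evenly phased, successive equator crossings are 30.13/6 = 5.022° apart.

5.02°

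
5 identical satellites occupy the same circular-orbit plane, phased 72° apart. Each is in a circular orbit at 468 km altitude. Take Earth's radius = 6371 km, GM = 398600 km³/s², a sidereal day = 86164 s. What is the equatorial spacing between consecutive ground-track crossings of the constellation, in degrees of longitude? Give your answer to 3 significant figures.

Semi-major axis a = 6371 + 468 = 6839 km. Period T = 2π√(a³/μ) = 2π√(6839³/398600) = 5628.6 s = 93.81 min.
Single-satellite node shift = (5628.6/86164) × 360° = 23.52°.
With 5 satellites evenly phased, successive equator crossings are 23.52/5 = 4.703° apart.

4.70°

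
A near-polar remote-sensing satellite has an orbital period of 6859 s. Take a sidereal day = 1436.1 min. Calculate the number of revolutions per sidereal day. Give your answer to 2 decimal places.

12.56

Orbits per sidereal day = 86166 / 6859.0 = 12.562.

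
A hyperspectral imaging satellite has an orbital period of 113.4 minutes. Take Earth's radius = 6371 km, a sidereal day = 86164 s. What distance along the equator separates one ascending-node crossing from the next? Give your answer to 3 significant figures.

3160 km

T = 113.4 min = 6804.0 s.
During one orbit Earth rotates (6804.0 / 86164) × 360° = 28.43°.
At the equator that is 28.43° × (2π·6371/360) km/° = 28.43 × 111.2 = 3161 km.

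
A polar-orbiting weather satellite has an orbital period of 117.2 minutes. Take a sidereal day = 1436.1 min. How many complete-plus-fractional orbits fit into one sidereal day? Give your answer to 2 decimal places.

T = 117.2 min = 7032.0 s.
Orbits per sidereal day = 86166 / 7032.0 = 12.253.

12.25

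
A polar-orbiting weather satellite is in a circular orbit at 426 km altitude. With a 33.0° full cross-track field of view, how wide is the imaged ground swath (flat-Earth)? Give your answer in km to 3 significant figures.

Half-angle = 33.0°/2 = 16.5°.
Swath width ≈ 2h·tan(θ/2) = 2 × 426 × tan(16.5°) = 252.4 km.

252 km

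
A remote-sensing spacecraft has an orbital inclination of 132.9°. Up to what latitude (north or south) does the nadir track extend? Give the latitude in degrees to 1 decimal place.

47.1°

Retrograde orbit: the ground track reaches ±(180° − i) = ±(180 − 132.9) = ±47.1°.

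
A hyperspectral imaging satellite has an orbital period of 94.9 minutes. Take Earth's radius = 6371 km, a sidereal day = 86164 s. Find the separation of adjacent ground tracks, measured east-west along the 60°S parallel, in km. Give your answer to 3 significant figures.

T = 94.9 min = 5694.0 s.
Node shift per orbit = (5694.0/86164) × 360° = 23.79°.
Equatorial spacing = 23.79 × 111.2 km/° = 2645 km.
At 60° latitude, spacing = 2645 × cos(60°) = 1323 km.

1320 km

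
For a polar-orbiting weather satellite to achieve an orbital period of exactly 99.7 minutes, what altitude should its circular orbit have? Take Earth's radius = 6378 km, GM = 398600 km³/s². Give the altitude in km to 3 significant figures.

T = 99.7 min = 5982.0 s.
From T = 2π√(a³/μ): a = (μ T²/4π²)^(1/3) = (398600 × 5982.0² / 4π²)^(1/3) = 7122 km.
Altitude h = a − R = 7122 − 6378 = 744 km.

744 km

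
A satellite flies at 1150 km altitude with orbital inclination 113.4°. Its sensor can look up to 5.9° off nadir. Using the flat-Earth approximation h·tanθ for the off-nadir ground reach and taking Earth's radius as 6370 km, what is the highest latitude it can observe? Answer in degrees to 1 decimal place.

Retrograde orbit: the ground track reaches ±(180° − i) = ±(180 − 113.4) = ±66.6°.
Sensor half-swath on the ground ≈ 1150·tan(5.9°) = 119 km = 1.07° of latitude.
Maximum observable latitude ≈ 66.6 + 1.07 = 67.7°.

67.7°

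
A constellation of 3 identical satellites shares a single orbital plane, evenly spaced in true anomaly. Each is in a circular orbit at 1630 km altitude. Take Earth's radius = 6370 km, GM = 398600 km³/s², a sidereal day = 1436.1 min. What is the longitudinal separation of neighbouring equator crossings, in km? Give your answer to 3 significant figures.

Semi-major axis a = 6370 + 1630 = 8000 km. Period T = 2π√(a³/μ) = 2π√(8000³/398600) = 7121.1 s = 118.68 min.
Single-satellite node shift = (7121.1/86166) × 360° = 29.75°.
With 3 satellites evenly phased, successive equator crossings are 29.75/3 = 9.917° apart.
That is 9.917 × 111.2 = 1103 km at the equator.

1100 km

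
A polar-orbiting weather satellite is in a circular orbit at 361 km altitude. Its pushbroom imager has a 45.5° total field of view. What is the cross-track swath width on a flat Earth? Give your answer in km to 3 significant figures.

Half-angle = 45.5°/2 = 22.75°.
Swath width ≈ 2h·tan(θ/2) = 2 × 361 × tan(22.75°) = 302.8 km.

303 km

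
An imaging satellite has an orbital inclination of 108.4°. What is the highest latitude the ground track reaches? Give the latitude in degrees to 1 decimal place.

71.6°

Retrograde orbit: the ground track reaches ±(180° − i) = ±(180 − 108.4) = ±71.6°.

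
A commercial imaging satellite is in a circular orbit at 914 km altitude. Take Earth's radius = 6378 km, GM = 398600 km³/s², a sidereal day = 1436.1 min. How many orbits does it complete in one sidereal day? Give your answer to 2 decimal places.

13.90

Semi-major axis a = 6378 + 914 = 7292 km. Period T = 2π√(a³/μ) = 2π√(7292³/398600) = 6197.0 s = 103.28 min.
Orbits per sidereal day = 86166 / 6197.0 = 13.904.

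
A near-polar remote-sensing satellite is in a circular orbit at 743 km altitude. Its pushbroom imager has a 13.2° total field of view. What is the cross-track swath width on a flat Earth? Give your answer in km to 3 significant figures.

172 km

Half-angle = 13.2°/2 = 6.6°.
Swath width ≈ 2h·tan(θ/2) = 2 × 743 × tan(6.6°) = 171.9 km.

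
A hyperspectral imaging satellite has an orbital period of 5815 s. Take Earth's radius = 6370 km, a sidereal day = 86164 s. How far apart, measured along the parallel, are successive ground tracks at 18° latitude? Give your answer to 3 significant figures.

2570 km

Node shift per orbit = (5815.0/86164) × 360° = 24.30°.
Equatorial spacing = 24.30 × 111.2 km/° = 2701 km.
At 18° latitude, spacing = 2701 × cos(18°) = 2569 km.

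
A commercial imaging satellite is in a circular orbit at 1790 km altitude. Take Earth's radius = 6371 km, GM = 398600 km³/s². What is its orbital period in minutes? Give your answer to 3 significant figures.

Semi-major axis a = 6371 + 1790 = 8161 km. Period T = 2π√(a³/μ) = 2π√(8161³/398600) = 7337.1 s = 122.29 min.

122 min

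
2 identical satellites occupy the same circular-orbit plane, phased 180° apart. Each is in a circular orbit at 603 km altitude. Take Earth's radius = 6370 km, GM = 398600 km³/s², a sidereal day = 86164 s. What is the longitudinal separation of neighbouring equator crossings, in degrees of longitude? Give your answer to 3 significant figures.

12.1°

Semi-major axis a = 6370 + 603 = 6973 km. Period T = 2π√(a³/μ) = 2π√(6973³/398600) = 5794.8 s = 96.58 min.
Single-satellite node shift = (5794.8/86164) × 360° = 24.21°.
With 2 satellites evenly phased, successive equator crossings are 24.21/2 = 12.106° apart.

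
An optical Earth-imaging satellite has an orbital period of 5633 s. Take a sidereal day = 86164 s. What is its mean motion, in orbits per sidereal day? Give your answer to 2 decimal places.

15.30

Orbits per sidereal day = 86164 / 5633.0 = 15.296.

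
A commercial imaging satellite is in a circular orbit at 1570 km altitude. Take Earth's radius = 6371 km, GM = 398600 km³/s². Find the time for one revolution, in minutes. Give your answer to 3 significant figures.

117 min

Semi-major axis a = 6371 + 1570 = 7941 km. Period T = 2π√(a³/μ) = 2π√(7941³/398600) = 7042.5 s = 117.37 min.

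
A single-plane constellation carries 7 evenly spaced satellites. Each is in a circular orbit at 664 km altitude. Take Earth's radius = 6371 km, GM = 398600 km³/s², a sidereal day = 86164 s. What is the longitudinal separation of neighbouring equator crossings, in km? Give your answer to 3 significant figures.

390 km

Semi-major axis a = 6371 + 664 = 7035 km. Period T = 2π√(a³/μ) = 2π√(7035³/398600) = 5872.3 s = 97.87 min.
Single-satellite node shift = (5872.3/86164) × 360° = 24.53°.
With 7 satellites evenly phased, successive equator crossings are 24.53/7 = 3.505° apart.
That is 3.505 × 111.2 = 390 km at the equator.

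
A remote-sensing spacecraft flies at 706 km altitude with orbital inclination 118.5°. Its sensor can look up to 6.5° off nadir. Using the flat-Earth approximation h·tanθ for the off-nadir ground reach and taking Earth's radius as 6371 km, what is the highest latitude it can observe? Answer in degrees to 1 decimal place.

Retrograde orbit: the ground track reaches ±(180° − i) = ±(180 − 118.5) = ±61.5°.
Sensor half-swath on the ground ≈ 706·tan(6.5°) = 80 km = 0.72° of latitude.
Maximum observable latitude ≈ 61.5 + 0.72 = 62.2°.

62.2°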